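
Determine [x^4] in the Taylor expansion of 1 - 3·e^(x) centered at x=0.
Expand to order 4: 1 - 3·e^(x) = -x^4/8 - x^3/2 - 3·x^2/2 - 3·x - 2 + O(x^5).
The coefficient of x^4 is -1/8.

Final answer: -1/8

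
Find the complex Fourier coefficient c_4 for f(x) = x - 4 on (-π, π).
Compute the real Fourier coefficients first: a_4 = 0, b_4 = -1/2.
Then c_4 = (a_4 − i·b_4)/2 = i/4.

Final answer: i/4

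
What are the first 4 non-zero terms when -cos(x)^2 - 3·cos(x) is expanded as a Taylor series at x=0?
7·x^6/144 - 11·x^4/24 + 5·x^2/2 - 4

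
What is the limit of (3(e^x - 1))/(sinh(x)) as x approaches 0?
Both numerator and denominator → 0 as x → 0; this is a 0/0 indeterminate form.
Expand each to leading order near x = 0: numerator ~ 3·x, denominator ~ x.
The limit of the ratio is 3.

Final answer: 3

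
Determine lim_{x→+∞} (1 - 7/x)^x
As x → +∞: this is the defining limit (1 - 7/x)^x → e^(-7).
Limit = e^(-7).

Final answer: e^(-7)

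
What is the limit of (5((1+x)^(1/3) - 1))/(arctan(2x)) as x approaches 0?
Both numerator and denominator → 0 as x → 0; this is a 0/0 indeterminate form.
Expand each to leading order near x = 0: numerator ~ 5·x/3, denominator ~ 2·x.
The limit of the ratio is 5/6.

Final answer: 5/6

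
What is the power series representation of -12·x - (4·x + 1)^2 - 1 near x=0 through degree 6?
-16·x^2 - 20·x - 2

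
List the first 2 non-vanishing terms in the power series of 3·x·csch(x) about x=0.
3 - x^2/2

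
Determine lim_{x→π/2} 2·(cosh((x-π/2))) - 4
Direct substitution at x = π/2 gives -2.

Final answer: -2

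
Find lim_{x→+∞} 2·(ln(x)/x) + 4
Evaluate the dominant behaviour as x → +∞; each term tends to a finite value or vanishes.
Limit = 4.

Final answer: 4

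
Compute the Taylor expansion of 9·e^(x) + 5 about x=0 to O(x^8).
x^7/560 + x^6/80 + 3·x^5/40 + 3·x^4/8 + 3·x^3/2 + 9·x^2/2 + 9·x + 14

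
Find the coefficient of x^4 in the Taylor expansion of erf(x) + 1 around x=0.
Expand to order 4: erf(x) + 1 = -2·x^3/(3·√(π)) + 2·x/√(π) + 1 + O(x^5).
The coefficient of x^4 is 0.

Final answer: 0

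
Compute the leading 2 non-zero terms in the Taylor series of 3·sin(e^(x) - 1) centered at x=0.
3·x^2/2 + 3·x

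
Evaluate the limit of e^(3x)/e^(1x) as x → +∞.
This is an ∞/∞ indeterminate form as x → +∞.
Rewrite e^(3x)/e^(1x) = e^((3−1)x) = e^(2x); the exponent coefficient is 2 > 0 so e^(2x) → ∞.
Limit = ∞.

Final answer: ∞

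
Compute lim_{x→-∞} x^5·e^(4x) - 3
The product is a 0·∞ indeterminate form at x → -∞.
Rewrite the product as x^5 / e^(-4x) (an ∞/∞ form) and apply L'Hôpital, or use the standard hierarchy e^(4|x|) ≫ |x^5| as x → -∞.
The indeterminate product → 0, so the limit = -3.

Final answer: -3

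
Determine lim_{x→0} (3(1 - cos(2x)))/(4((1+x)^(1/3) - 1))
Both numerator and denominator → 0 as x → 0; this is a 0/0 indeterminate form.
Expand each to leading order near x = 0: numerator ~ 6·x^2, denominator ~ 4·x/3.
The limit of the ratio is 0.

Final answer: 0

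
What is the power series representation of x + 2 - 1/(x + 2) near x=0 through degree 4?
-x^4/32 + x^3/16 - x^2/8 + 5·x/4 + 3/2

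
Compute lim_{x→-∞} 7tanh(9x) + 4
Evaluate the dominant behaviour as x → -∞; each term tends to a finite value or vanishes.
Limit = -3.

Final answer: -3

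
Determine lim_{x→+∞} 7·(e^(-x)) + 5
Evaluate the dominant behaviour as x → +∞; each term tends to a finite value or vanishes.
Limit = 5.

Final answer: 5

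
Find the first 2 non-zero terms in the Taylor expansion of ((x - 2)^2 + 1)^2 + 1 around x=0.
26 - 40·x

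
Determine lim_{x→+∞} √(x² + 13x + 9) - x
This is an ∞ − ∞ indeterminate form.
Multiply and divide by the conjugate √(x²+13x + 9) + x; the x² terms cancel, leaving (13x + 9)/(√(x²+13x + 9)+x) → 13/2.
Limit = 13/2.

Final answer: 13/2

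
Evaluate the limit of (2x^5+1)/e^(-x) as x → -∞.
This is an ∞/∞ indeterminate form as x → -∞.
Compare growth rates of the dominant terms (exponentials ≫ polynomials ≫ logarithms), or apply L'Hôpital's rule; the quotient → 0.
Limit = 0.

Final answer: 0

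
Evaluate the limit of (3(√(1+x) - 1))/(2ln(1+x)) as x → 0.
Both numerator and denominator → 0 as x → 0; this is a 0/0 indeterminate form.
Expand each to leading order near x = 0: numerator ~ 3·x/2, denominator ~ 2·x.
The limit of the ratio is 3/4.

Final answer: 3/4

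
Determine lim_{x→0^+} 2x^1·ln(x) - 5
The product is a 0·∞ indeterminate form at x → 0⁺.
Rewrite the product as 2·ln(x) / x^(-1) and apply L'Hôpital, or use the standard hierarchy x^(-1) ≫ |ln x| as x → 0⁺.
The indeterminate product → 0, so the limit = -5.

Final answer: -5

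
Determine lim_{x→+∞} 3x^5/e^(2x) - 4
The quotient is an ∞/∞ indeterminate form as x → +∞.
The exponential denominator e^(2x) dominates the polynomial numerator (e^x ≫ x^5 as x → ∞), so the quotient → 0.
Adding the constant: 0 - 4 = -4. Limit = -4.

Final answer: -4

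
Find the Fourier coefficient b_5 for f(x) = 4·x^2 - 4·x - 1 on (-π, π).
b_5 = (1/π) ∫_{-π}^{π} f(x)·sin(5x) dx.
Evaluate the integral (use parity and integration by parts as needed): b_5 = -8/5.

Final answer: -8/5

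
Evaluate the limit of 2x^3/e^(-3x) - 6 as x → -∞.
The quotient is an ∞/∞ indeterminate form as x → -∞.
Compare growth rates of the dominant terms (exponentials ≫ polynomials ≫ logarithms), or apply L'Hôpital's rule; the quotient → 0.
Adding the constant: 0 - 6 = -6. Limit = -6.

Final answer: -6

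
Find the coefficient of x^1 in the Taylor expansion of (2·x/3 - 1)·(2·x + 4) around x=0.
Expand to order 1: (2·x/3 - 1)·(2·x + 4) = 2·x/3 - 4 + O(x^2).
The coefficient of x^1 is 2/3.

Final answer: 2/3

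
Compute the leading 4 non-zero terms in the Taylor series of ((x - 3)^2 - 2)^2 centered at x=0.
-12·x^3 + 50·x^2 - 84·x + 49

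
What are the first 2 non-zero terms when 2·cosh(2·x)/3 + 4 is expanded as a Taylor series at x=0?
4·x^2/3 + 14/3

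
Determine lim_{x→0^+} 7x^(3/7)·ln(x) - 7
The product is a 0·∞ indeterminate form at x → 0⁺.
Rewrite the product as 7·ln(x) / x^(-3/7) and apply L'Hôpital, or use the standard hierarchy x^(-3/7) ≫ |ln x| as x → 0⁺.
The indeterminate product → 0, so the limit = -7.

Final answer: -7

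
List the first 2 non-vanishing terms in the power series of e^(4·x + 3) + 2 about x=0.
4·x·e^(3) + 2 + e^(3)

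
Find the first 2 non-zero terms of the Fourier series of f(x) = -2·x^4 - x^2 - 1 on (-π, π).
(-92 + 16·π^2)·cos(x) - 2·π^4/5 - π^2/3 - 1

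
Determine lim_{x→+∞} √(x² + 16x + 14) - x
This is an ∞ − ∞ indeterminate form.
Multiply and divide by the conjugate √(x²+16x + 14) + x; the x² terms cancel, leaving (16x + 14)/(√(x²+16x + 14)+x) → 16/2 = 8.
Limit = 8.

Final answer: 8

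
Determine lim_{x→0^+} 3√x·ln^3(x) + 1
The product is a 0·∞ indeterminate form at x → 0⁺.
Rewrite the product as 3·ln^3(x) / x^(-1/2) and apply L'Hôpital, or use the standard hierarchy x^(-1/2) ≫ |ln x|^3 as x → 0⁺.
The indeterminate product → 0, so the limit = 1.

Final answer: 1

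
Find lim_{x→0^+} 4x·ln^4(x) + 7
The product is a 0·∞ indeterminate form at x → 0⁺.
Rewrite the product as 4·ln^4(x) / x^(-1) and apply L'Hôpital, or use the standard hierarchy x^(-1) ≫ |ln x|^4 as x → 0⁺.
The indeterminate product → 0, so the limit = 7.

Final answer: 7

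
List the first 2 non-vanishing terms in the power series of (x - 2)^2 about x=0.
4 - 4·x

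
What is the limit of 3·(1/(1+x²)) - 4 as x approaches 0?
Direct substitution at x = 0 gives -1.

Final answer: -1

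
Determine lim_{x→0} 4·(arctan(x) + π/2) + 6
Direct substitution at x = 0 gives 6 + 2·π.

Final answer: 6 + 2·π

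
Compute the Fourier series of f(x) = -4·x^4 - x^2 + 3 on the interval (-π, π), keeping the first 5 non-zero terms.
(-188 + 32·π^2)·cos(x) + (11 - 8·π^2)·cos(2·x) + (-52/27 + 32·π^2/9)·cos(3·x) + (1/2 - 2·π^2)·cos(4·x) - 4·π^4/5 - π^2/3 + 3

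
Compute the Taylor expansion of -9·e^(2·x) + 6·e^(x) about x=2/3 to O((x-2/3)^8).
-9·e^(4/3) + 6·e^(2/3) + (-18·e^(4/3) + 6·e^(2/3))·(x - 2/3) + (-18·e^(4/3) + 3·e^(2/3))·(x - 2/3)^2 + (-12·e^(4/3) + e^(2/3))·(x - 2/3)^3 + (-6·e^(4/3) + e^(2/3)/4)·(x - 2/3)^4 + (-12·e^(4/3)/5 + e^(2/3)/20)·(x - 2/3)^5 + (-4·e^(4/3)/5 + e^(2/3)/120)·(x - 2/3)^6 + (-8·e^(4/3)/35 + e^(2/3)/840)·(x - 2/3)^7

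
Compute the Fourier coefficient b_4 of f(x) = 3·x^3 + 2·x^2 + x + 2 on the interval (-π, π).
b_4 = (1/π) ∫_{-π}^{π} f(x)·sin(4x) dx.
Evaluate the integral (use parity and integration by parts as needed): b_4 = 1/16 - 3·π^2/2.

Final answer: 1/16 - 3·π^2/2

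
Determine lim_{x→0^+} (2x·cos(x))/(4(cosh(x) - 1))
Both numerator and denominator → 0 as x → 0^+; this is a 0/0 indeterminate form.
Expand each to leading order near x = 0: numerator ~ 2·x, denominator ~ 2·x^2.
The limit of the ratio is ∞.

Final answer: ∞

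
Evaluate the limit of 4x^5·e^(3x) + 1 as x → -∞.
The product is a 0·∞ indeterminate form at x → -∞.
Rewrite the product as 4x^5 / e^(-3x) (an ∞/∞ form) and apply L'Hôpital, or use the standard hierarchy e^(3|x|) ≫ |x^5| as x → -∞.
The indeterminate product → 0, so the limit = 1.

Final answer: 1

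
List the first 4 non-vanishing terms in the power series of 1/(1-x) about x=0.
x^3 + x^2 + x + 1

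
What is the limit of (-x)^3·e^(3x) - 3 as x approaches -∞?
The product is a 0·∞ indeterminate form at x → -∞.
Rewrite the product as (-x)^3 / e^(-3x) (an ∞/∞ form) and apply L'Hôpital, or use the standard hierarchy e^(3|x|) ≫ |(-x)^3| as x → -∞.
The indeterminate product → 0, so the limit = -3.

Final answer: -3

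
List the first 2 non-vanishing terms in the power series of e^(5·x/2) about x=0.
5·x/2 + 1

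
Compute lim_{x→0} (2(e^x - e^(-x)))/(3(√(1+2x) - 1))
Both numerator and denominator → 0 as x → 0; this is a 0/0 indeterminate form.
Expand each to leading order near x = 0: numerator ~ 4·x, denominator ~ 3·x.
The limit of the ratio is 4/3.

Final answer: 4/3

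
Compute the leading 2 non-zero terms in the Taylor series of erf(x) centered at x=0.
-2·x^3/(3·√(π)) + 2·x/√(π)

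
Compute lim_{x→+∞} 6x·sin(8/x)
As x → +∞: let u = 8/x → 0⁺; then 6·x·sin(8/x) = 6·8·sin(u)/u → 6·8·1 = 48.
Limit = 48.

Final answer: 48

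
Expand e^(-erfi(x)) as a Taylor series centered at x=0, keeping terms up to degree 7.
x^7·(-38/(45·π^(3/2)) - 1/(21·√(π)) - 4/(9·π^(5/2)) - 8/(315·π^(7/2))) + x^6·(4/(45·π^3) + 8/(9·π^2) + 28/(45·π)) + x^5·(-4/(3·π^(3/2)) - 1/(5·√(π)) - 4/(15·π^(5/2))) + x^4·(2/(3·π^2) + 4/(3·π)) + x^3·(-2/(3·√(π)) - 4/(3·π^(3/2))) + 2·x^2/π - 2·x/√(π) + 1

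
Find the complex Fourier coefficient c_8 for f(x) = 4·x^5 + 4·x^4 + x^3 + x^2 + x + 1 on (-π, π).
Compute the real Fourier coefficients first: a_8 = 1/64 + π^2/2, b_8 = -π^4 - 131/512 + π^2/16.
Then c_8 = (a_8 − i·b_8)/2 = 1/128 + π^2/4 - i·π^2/32 + 131·i/1024 + i·π^4/2.

Final answer: 1/128 + π^2/4 - i·π^2/32 + 131·i/1024 + i·π^4/2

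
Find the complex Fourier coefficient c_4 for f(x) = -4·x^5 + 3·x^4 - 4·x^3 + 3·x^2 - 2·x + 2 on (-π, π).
Compute the real Fourier coefficients first: a_4 = 3/16 + 3·π^2/2, b_4 = -π^2/2 + 19/16 + 2·π^4.
Then c_4 = (a_4 − i·b_4)/2 = 3/32 + 3·π^2/4 - i·π^4 - 19·i/32 + i·π^2/4.

Final answer: 3/32 + 3·π^2/4 - i·π^4 - 19·i/32 + i·π^2/4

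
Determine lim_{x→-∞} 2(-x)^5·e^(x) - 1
The product is a 0·∞ indeterminate form at x → -∞.
Rewrite the product as 2(-x)^5 / e^(-x) (an ∞/∞ form) and apply L'Hôpital, or use the standard hierarchy e^(|x|) ≫ |(-x)^5| as x → -∞.
The indeterminate product → 0, so the limit = -1.

Final answer: -1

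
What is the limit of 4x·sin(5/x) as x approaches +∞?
As x → +∞: let u = 5/x → 0⁺; then 4·x·sin(5/x) = 4·5·sin(u)/u → 4·5·1 = 20.
Limit = 20.

Final answer: 20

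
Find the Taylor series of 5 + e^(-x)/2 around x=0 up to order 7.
-x^7/10080 + x^6/1440 - x^5/240 + x^4/48 - x^3/12 + x^2/4 - x/2 + 11/2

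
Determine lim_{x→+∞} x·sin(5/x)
As x → +∞: let u = 5/x → 0⁺; then x·sin(5/x) = 5·sin(u)/u → 5·1 = 5.
Limit = 5.

Final answer: 5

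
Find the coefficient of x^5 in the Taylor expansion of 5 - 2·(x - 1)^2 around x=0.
Expand to order 5: 5 - 2·(x - 1)^2 = -2·x^2 + 4·x + 3 + O(x^6).
The coefficient of x^5 is 0.

Final answer: 0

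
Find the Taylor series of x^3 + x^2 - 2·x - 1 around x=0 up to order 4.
x^3 + x^2 - 2·x - 1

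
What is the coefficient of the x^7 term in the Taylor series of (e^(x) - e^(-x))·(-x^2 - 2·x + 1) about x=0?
Expand to order 7: (e^(x) - e^(-x))·(-x^2 - 2·x + 1) = -41·x^7/2520 - x^6/30 - 19·x^5/60 - 2·x^4/3 - 5·x^3/3 - 4·x^2 + 2·x + O(x^8).
The coefficient of x^7 is -41/2520.

Final answer: -41/2520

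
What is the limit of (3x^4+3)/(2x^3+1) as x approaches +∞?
This is an ∞/∞ indeterminate form as x → +∞.
Divide numerator and denominator by x^4 and let the lower-order terms vanish; the numerator's degree 4 exceeds the denominator's degree 3, so the quotient diverges.
Limit = ∞.

Final answer: ∞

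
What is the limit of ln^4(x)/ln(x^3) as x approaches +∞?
This is an ∞/∞ indeterminate form as x → +∞.
Write ln(x^3) = 3·ln(x), reducing the quotient to ln^3(x)/3 → ∞.
Limit = ∞.

Final answer: ∞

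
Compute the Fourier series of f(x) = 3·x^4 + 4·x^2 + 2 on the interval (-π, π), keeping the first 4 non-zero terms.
(128 - 24·π^2)·cos(x) + (-5 + 6·π^2)·cos(2·x) - 8·π^2·cos(3·x)/3 + 2 + 4·π^2/3 + 3·π^4/5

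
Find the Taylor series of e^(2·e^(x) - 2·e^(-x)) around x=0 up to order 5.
139·x^5/10 + 40·x^4/3 + 34·x^3/3 + 8·x^2 + 4·x + 1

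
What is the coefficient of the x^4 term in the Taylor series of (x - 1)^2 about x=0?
Expand to order 4: (x - 1)^2 = x^2 - 2·x + 1 + O(x^5).
The coefficient of x^4 is 0.

Final answer: 0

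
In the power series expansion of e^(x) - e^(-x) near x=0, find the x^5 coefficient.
Expand to order 5: e^(x) - e^(-x) = x^5/60 + x^3/3 + 2·x + O(x^6).
The coefficient of x^5 is 1/60.

Final answer: 1/60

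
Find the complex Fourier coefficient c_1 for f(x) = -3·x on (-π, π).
Compute the real Fourier coefficients first: a_1 = 0, b_1 = -6.
Then c_1 = (a_1 − i·b_1)/2 = 3·i.

Final answer: 3·i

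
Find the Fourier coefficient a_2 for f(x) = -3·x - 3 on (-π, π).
a_2 = (1/π) ∫_{-π}^{π} f(x)·cos(2x) dx.
Evaluate the integral (use parity and integration by parts as needed): a_2 = 0.

Final answer: 0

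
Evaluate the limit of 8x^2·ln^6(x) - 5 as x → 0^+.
The product is a 0·∞ indeterminate form at x → 0⁺.
Rewrite the product as 8·ln^6(x) / x^(-2) and apply L'Hôpital, or use the standard hierarchy x^(-2) ≫ |ln x|^6 as x → 0⁺.
The indeterminate product → 0, so the limit = -5.

Final answer: -5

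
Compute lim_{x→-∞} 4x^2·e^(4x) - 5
The product is a 0·∞ indeterminate form at x → -∞.
Rewrite the product as 4x^2 / e^(-4x) (an ∞/∞ form) and apply L'Hôpital, or use the standard hierarchy e^(4|x|) ≫ |x^2| as x → -∞.
The indeterminate product → 0, so the limit = -5.

Final answer: -5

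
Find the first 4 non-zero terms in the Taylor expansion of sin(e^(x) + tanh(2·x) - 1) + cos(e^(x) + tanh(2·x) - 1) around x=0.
-17·x^3/2 - 4·x^2 + 3·x + 1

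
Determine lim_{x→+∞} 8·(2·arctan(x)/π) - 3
Evaluate the dominant behaviour as x → +∞; each term tends to a finite value or vanishes.
Limit = 5.

Final answer: 5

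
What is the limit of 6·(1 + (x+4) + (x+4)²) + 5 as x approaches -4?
Direct substitution at x = -4 gives 11.

Final answer: 11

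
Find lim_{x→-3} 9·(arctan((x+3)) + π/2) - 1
Direct substitution at x = -3 gives -1 + 9·π/2.

Final answer: -1 + 9·π/2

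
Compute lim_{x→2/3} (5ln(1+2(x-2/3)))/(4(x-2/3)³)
Both numerator and denominator → 0 as x → 2/3; this is a 0/0 indeterminate form.
Expand each to leading order near x = 2/3: numerator ~ 10·(x - 2/3), denominator ~ 4·(x - 2/3)^3.
The limit of the ratio is ∞.

Final answer: ∞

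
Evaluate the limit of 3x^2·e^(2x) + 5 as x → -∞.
The product is a 0·∞ indeterminate form at x → -∞.
Rewrite the product as 3x^2 / e^(-2x) (an ∞/∞ form) and apply L'Hôpital, or use the standard hierarchy e^(2|x|) ≫ |x^2| as x → -∞.
The indeterminate product → 0, so the limit = 5.

Final answer: 5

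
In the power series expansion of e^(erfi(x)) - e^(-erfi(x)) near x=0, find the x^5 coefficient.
Expand to order 5: e^(erfi(x)) - e^(-erfi(x)) = x^5·(8/(15·π^(5/2)) + 2/(5·√(π)) + 8/(3·π^(3/2))) + x^3·(8/(3·π^(3/2)) + 4/(3·√(π))) + 4·x/√(π) + O(x^6).
The coefficient of x^5 is 8/(15·π^(5/2)) + 2/(5·√(π)) + 8/(3·π^(3/2)).

Final answer: 8/(15·π^(5/2)) + 2/(5·√(π)) + 8/(3·π^(3/2))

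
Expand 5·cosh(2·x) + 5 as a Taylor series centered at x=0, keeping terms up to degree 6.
4·x^6/9 + 10·x^4/3 + 10·x^2 + 10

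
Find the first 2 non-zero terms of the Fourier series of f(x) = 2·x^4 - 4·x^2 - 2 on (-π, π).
(112 - 16·π^2)·cos(x) - 4·π^2/3 - 2 + 2·π^4/5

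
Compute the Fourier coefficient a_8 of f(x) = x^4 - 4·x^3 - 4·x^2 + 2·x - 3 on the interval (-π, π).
a_8 = (1/π) ∫_{-π}^{π} f(x)·cos(8x) dx.
Evaluate the integral (use parity and integration by parts as needed): a_8 = -67/256 + π^2/8.

Final answer: -67/256 + π^2/8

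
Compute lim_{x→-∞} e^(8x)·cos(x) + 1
Evaluate the dominant behaviour as x → -∞; each term tends to a finite value or vanishes.
Limit = 1.

Final answer: 1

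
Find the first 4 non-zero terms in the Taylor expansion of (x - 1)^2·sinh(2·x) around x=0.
-8·x^4/3 + 10·x^3/3 - 4·x^2 + 2·x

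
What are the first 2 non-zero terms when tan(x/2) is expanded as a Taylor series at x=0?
x^3/24 + x/2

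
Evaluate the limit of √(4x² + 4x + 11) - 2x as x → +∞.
As x → +∞: multiply by the conjugate to get (4x+11)/(√(4x²+4x+11)+2x); the denominator ~ 4x, so the limit is 4/4 = 1.
Limit = 1.

Final answer: 1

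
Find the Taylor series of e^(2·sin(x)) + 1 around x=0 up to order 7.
-19·x^7/360 - 4·x^6/15 - 23·x^5/60 + x^3 + 2·x^2 + 2·x + 2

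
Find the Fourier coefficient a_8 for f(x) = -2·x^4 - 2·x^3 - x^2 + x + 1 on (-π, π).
a_8 = (1/π) ∫_{-π}^{π} f(x)·cos(8x) dx.
Evaluate the integral (use parity and integration by parts as needed): a_8 = -π^2/4 - 5/128.

Final answer: -π^2/4 - 5/128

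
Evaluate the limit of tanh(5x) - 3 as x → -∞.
Evaluate the dominant behaviour as x → -∞; each term tends to a finite value or vanishes.
Limit = -4.

Final answer: -4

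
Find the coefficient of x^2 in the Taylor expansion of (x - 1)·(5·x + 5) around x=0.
Expand to order 2: (x - 1)·(5·x + 5) = 5·x^2 - 5 + O(x^3).
The coefficient of x^2 is 5.

Final answer: 5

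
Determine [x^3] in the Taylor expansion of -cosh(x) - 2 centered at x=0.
Expand to order 3: -cosh(x) - 2 = -x^2/2 - 3 + O(x^4).
The coefficient of x^3 is 0.

Final answer: 0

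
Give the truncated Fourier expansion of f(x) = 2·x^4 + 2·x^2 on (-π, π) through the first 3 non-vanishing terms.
(88 - 16·π^2)·cos(x) + (-4 + 4·π^2)·cos(2·x) + 2·π^2/3 + 2·π^4/5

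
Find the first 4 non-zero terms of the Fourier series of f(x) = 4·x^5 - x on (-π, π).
(-160·π^2 + 8·π^4 + 958)·sin(x) + (-4·π^4 - 29 + 20·π^2)·sin(2·x) + (-160·π^2/27 + 266/81 + 8·π^4/3)·sin(3·x) + (-2·π^4 - 7/16 + 5·π^2/2)·sin(4·x)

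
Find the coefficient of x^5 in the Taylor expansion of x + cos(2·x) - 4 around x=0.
Expand to order 5: x + cos(2·x) - 4 = 2·x^4/3 - 2·x^2 + x - 3 + O(x^6).
The coefficient of x^5 is 0.

Final answer: 0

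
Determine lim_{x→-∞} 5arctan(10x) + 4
Evaluate the dominant behaviour as x → -∞; each term tends to a finite value or vanishes.
Limit = 4 - 5·π/2.

Final answer: 4 - 5·π/2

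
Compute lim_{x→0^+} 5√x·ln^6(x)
This is a 0·∞ indeterminate form at x → 0⁺.
Rewrite the product as 5·ln^6(x) / x^(-1/2) and apply L'Hôpital, or use the standard hierarchy x^(-1/2) ≫ |ln x|^6 as x → 0⁺.
The indeterminate product → 0, so the limit = 0.

Final answer: 0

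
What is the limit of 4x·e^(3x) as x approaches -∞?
This is a 0·∞ indeterminate form at x → -∞.
Rewrite the product as 4x / e^(-3x) (an ∞/∞ form) and apply L'Hôpital, or use the standard hierarchy e^(3|x|) ≫ |x| as x → -∞.
The indeterminate product → 0, so the limit = 0.

Final answer: 0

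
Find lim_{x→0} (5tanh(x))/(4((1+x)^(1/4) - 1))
Both numerator and denominator → 0 as x → 0; this is a 0/0 indeterminate form.
Expand each to leading order near x = 0: numerator ~ 5·x, denominator ~ x.
The limit of the ratio is 5.

Final answer: 5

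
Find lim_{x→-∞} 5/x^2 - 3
Evaluate the dominant behaviour as x → -∞; each term tends to a finite value or vanishes.
Limit = -3.

Final answer: -3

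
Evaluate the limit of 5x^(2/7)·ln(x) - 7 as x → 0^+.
The product is a 0·∞ indeterminate form at x → 0⁺.
Rewrite the product as 5·ln(x) / x^(-2/7) and apply L'Hôpital, or use the standard hierarchy x^(-2/7) ≫ |ln x| as x → 0⁺.
The indeterminate product → 0, so the limit = -7.

Final answer: -7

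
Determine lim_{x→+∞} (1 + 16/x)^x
As x → +∞: this is the defining limit (1 + 16/x)^x → e^16.
Limit = e^(16).

Final answer: e^(16)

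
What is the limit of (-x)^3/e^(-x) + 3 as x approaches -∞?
The quotient is an ∞/∞ indeterminate form as x → -∞.
Compare growth rates of the dominant terms (exponentials ≫ polynomials ≫ logarithms), or apply L'Hôpital's rule; the quotient → 0.
Adding the constant: 0 + 3 = 3. Limit = 3.

Final answer: 3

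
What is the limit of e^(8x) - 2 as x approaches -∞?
Evaluate the dominant behaviour as x → -∞; each term tends to a finite value or vanishes.
Limit = -2.

Final answer: -2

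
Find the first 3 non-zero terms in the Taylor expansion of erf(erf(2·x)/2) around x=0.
x^5·(32/(5·π^3) + 32/(5·π) + 64/(3·π^2)) + x^3·(-16/(3·π) - 16/(3·π^2)) + 4·x/π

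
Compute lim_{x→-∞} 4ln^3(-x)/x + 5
The quotient is an ∞/∞ indeterminate form as x → -∞.
Compare growth rates of the dominant terms (exponentials ≫ polynomials ≫ logarithms), or apply L'Hôpital's rule; the quotient → 0.
Adding the constant: 0 + 5 = 5. Limit = 5.

Final answer: 5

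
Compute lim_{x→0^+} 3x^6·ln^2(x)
This is a 0·∞ indeterminate form at x → 0⁺.
Rewrite the product as 3·ln^2(x) / x^(-6) and apply L'Hôpital, or use the standard hierarchy x^(-6) ≫ |ln x|^2 as x → 0⁺.
The indeterminate product → 0, so the limit = 0.

Final answer: 0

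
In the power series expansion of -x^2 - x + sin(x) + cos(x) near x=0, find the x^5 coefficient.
Expand to order 5: -x^2 - x + sin(x) + cos(x) = x^5/120 + x^4/24 - x^3/6 - 3·x^2/2 + 1 + O(x^6).
The coefficient of x^5 is 1/120.

Final answer: 1/120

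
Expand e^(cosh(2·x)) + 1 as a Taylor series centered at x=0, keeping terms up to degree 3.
2·e·x^2 + 1 + e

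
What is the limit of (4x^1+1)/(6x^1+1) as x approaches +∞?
This is an ∞/∞ indeterminate form as x → +∞.
Divide numerator and denominator by x and let the lower-order terms vanish; the leading terms give 4/6 = 2/3.
Limit = 2/3.

Final answer: 2/3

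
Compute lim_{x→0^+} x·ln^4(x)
This is a 0·∞ indeterminate form at x → 0⁺.
Rewrite the product as ln^4(x) / x^(-1) and apply L'Hôpital, or use the standard hierarchy x^(-1) ≫ |ln x|^4 as x → 0⁺.
The indeterminate product → 0, so the limit = 0.

Final answer: 0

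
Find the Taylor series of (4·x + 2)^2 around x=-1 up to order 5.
4 - 16·(x + 1) + 16·(x + 1)^2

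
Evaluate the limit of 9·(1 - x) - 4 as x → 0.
Direct substitution at x = 0 gives 5.

Final answer: 5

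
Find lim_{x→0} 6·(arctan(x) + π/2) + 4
Direct substitution at x = 0 gives 4 + 3·π.

Final answer: 4 + 3·π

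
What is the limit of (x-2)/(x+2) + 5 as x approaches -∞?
Evaluate the dominant behaviour as x → -∞; each term tends to a finite value or vanishes.
Limit = 6.

Final answer: 6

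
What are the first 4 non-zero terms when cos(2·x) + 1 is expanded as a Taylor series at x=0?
-4·x^6/45 + 2·x^4/3 - 2·x^2 + 2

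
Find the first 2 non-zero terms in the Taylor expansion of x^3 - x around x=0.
x^3 - x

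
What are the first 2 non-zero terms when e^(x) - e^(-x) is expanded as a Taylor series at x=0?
x^3/3 + 2·x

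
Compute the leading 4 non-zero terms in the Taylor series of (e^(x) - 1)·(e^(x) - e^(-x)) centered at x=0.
x^5/4 + 2·x^4/3 + x^3 + 2·x^2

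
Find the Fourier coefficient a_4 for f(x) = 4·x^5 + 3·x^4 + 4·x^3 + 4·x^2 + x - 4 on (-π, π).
a_4 = (1/π) ∫_{-π}^{π} f(x)·cos(4x) dx.
Evaluate the integral (use parity and integration by parts as needed): a_4 = 7/16 + 3·π^2/2.

Final answer: 7/16 + 3·π^2/2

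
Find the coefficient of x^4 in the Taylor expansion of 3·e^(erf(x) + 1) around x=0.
Expand to order 4: 3·e^(erf(x) + 1) = x^4·(-4·e/π + 2·e/π^2) + x^3·(-2·e/√(π) + 4·e/π^(3/2)) + 6·e·x^2/π + 6·e·x/√(π) + 3·e + O(x^5).
The coefficient of x^4 is -4·e/π + 2·e/π^2.

Final answer: -4·e/π + 2·e/π^2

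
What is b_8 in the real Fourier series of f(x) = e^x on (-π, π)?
b_8 = (1/π) ∫_{-π}^{π} f(x)·sin(8x) dx.
Evaluate the integral (use parity and integration by parts as needed): b_8 = (8 - 8·e^(2·π))·e^(-π)/(65·π).

Final answer: (8 - 8·e^(2·π))·e^(-π)/(65·π)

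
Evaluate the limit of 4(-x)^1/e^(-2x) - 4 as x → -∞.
The quotient is an ∞/∞ indeterminate form as x → -∞.
Compare growth rates of the dominant terms (exponentials ≫ polynomials ≫ logarithms), or apply L'Hôpital's rule; the quotient → 0.
Adding the constant: 0 - 4 = -4. Limit = -4.

Final answer: -4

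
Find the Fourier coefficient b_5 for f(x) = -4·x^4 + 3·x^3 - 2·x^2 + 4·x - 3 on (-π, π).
b_5 = (1/π) ∫_{-π}^{π} f(x)·sin(5x) dx.
Evaluate the integral (use parity and integration by parts as needed): b_5 = 164/125 + 6·π^2/5.

Final answer: 164/125 + 6·π^2/5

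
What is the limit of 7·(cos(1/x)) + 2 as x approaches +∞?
Evaluate the dominant behaviour as x → +∞; each term tends to a finite value or vanishes.
Limit = 9.

Final answer: 9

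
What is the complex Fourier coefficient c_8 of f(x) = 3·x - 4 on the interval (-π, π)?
Compute the real Fourier coefficients first: a_8 = 0, b_8 = -3/4.
Then c_8 = (a_8 − i·b_8)/2 = 3·i/8.

Final answer: 3·i/8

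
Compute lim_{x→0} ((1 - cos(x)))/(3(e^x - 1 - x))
Both numerator and denominator → 0 as x → 0; this is a 0/0 indeterminate form.
Expand each to leading order near x = 0: numerator ~ x^2/2, denominator ~ 3·x^2/2.
The limit of the ratio is 1/3.

Final answer: 1/3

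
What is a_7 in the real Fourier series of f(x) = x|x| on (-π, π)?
a_7 = (1/π) ∫_{-π}^{π} f(x)·cos(7x) dx.
Evaluate the integral (use parity and integration by parts as needed): a_7 = 0.

Final answer: 0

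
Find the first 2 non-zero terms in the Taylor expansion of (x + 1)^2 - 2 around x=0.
2·x - 1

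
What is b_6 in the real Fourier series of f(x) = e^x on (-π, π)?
b_6 = (1/π) ∫_{-π}^{π} f(x)·sin(6x) dx.
Evaluate the integral (use parity and integration by parts as needed): b_6 = (6 - 6·e^(2·π))·e^(-π)/(37·π).

Final answer: (6 - 6·e^(2·π))·e^(-π)/(37·π)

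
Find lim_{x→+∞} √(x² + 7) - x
This is an ∞ − ∞ indeterminate form.
Multiply and divide by the conjugate √(x²+7) + x; the x² terms cancel, leaving 7/(√(x²+7)+x) → 0.
Limit = 0.

Final answer: 0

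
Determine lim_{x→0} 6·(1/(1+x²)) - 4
Direct substitution at x = 0 gives 2.

Final answer: 2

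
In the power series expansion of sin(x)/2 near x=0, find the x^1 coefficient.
Expand to order 1: sin(x)/2 = x/2 + O(x^2).
The coefficient of x^1 is 1/2.

Final answer: 1/2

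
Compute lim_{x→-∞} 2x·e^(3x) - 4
The product is a 0·∞ indeterminate form at x → -∞.
Rewrite the product as 2x / e^(-3x) (an ∞/∞ form) and apply L'Hôpital, or use the standard hierarchy e^(3|x|) ≫ |x| as x → -∞.
The indeterminate product → 0, so the limit = -4.

Final answer: -4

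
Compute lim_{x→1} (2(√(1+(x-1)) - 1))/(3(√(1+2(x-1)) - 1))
Both numerator and denominator → 0 as x → 1; this is a 0/0 indeterminate form.
Expand each to leading order near x = 1: numerator ~ (x - 1), denominator ~ 3·(x - 1).
The limit of the ratio is 1/3.

Final answer: 1/3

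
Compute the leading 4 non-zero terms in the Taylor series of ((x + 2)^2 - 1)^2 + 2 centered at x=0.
8·x^3 + 22·x^2 + 24·x + 11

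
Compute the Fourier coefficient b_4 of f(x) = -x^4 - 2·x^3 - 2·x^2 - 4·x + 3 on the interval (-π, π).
b_4 = (1/π) ∫_{-π}^{π} f(x)·sin(4x) dx.
Evaluate the integral (use parity and integration by parts as needed): b_4 = 13/8 + π^2.

Final answer: 13/8 + π^2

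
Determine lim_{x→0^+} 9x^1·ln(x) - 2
The product is a 0·∞ indeterminate form at x → 0⁺.
Rewrite the product as 9·ln(x) / x^(-1) and apply L'Hôpital, or use the standard hierarchy x^(-1) ≫ |ln x| as x → 0⁺.
The indeterminate product → 0, so the limit = -2.

Final answer: -2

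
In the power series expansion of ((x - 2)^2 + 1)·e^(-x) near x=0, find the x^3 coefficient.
Expand to order 3: ((x - 2)^2 + 1)·e^(-x) = -23·x^3/6 + 15·x^2/2 - 9·x + 5 + O(x^4).
The coefficient of x^3 is -23/6.

Final answer: -23/6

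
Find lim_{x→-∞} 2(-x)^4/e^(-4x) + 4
The quotient is an ∞/∞ indeterminate form as x → -∞.
Compare growth rates of the dominant terms (exponentials ≫ polynomials ≫ logarithms), or apply L'Hôpital's rule; the quotient → 0.
Adding the constant: 0 + 4 = 4. Limit = 4.

Final answer: 4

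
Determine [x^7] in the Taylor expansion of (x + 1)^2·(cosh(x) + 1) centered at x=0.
Expand to order 7: (x + 1)^2·(cosh(x) + 1) = x^7/360 + 31·x^6/720 + x^5/12 + 13·x^4/24 + x^3 + 5·x^2/2 + 4·x + 2 + O(x^8).
The coefficient of x^7 is 1/360.

Final answer: 1/360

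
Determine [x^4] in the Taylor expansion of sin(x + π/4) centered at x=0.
Expand to order 4: sin(x + π/4) = √(2)·x^4/48 - √(2)·x^3/12 - √(2)·x^2/4 + √(2)·x/2 + √(2)/2 + O(x^5).
The coefficient of x^4 is √(2)/48.

Final answer: √(2)/48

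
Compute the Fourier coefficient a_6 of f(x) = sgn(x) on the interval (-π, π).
a_6 = (1/π) ∫_{-π}^{π} f(x)·cos(6x) dx.
Evaluate the integral (use parity and integration by parts as needed): a_6 = 0.

Final answer: 0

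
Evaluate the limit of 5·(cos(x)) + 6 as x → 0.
Direct substitution at x = 0 gives 11.

Final answer: 11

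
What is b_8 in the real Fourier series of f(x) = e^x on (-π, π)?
b_8 = (1/π) ∫_{-π}^{π} f(x)·sin(8x) dx.
Evaluate the integral (use parity and integration by parts as needed): b_8 = (8 - 8·e^(2·π))·e^(-π)/(65·π).

Final answer: (8 - 8·e^(2·π))·e^(-π)/(65·π)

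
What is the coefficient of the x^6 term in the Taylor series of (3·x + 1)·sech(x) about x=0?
Expand to order 6: (3·x + 1)·sech(x) = -61·x^6/720 + 5·x^5/8 + 5·x^4/24 - 3·x^3/2 - x^2/2 + 3·x + 1 + O(x^7).
The coefficient of x^6 is -61/720.

Final answer: -61/720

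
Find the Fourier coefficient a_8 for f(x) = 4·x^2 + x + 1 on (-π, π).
a_8 = (1/π) ∫_{-π}^{π} f(x)·cos(8x) dx.
Evaluate the integral (use parity and integration by parts as needed): a_8 = 1/4.

Final answer: 1/4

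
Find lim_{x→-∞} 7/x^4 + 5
Evaluate the dominant behaviour as x → -∞; each term tends to a finite value or vanishes.
Limit = 5.

Final answer: 5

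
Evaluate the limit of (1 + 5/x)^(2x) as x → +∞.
As x → +∞: write (1 + 5/x)^(2x) = ((1 + 5/x)^x)^2 → (e^5)^2 = e^10.
Limit = e^(10).

Final answer: e^(10)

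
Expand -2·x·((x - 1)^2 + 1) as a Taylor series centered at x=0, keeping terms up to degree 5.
-2·x^3 + 4·x^2 - 4·x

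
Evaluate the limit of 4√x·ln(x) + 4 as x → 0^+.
The product is a 0·∞ indeterminate form at x → 0⁺.
Rewrite the product as 4·ln(x) / x^(-1/2) and apply L'Hôpital, or use the standard hierarchy x^(-1/2) ≫ |ln x| as x → 0⁺.
The indeterminate product → 0, so the limit = 4.

Final answer: 4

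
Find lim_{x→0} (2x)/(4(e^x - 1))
Both numerator and denominator → 0 as x → 0; this is a 0/0 indeterminate form.
Expand each to leading order near x = 0: numerator ~ 2·x, denominator ~ 4·x.
The limit of the ratio is 1/2.

Final answer: 1/2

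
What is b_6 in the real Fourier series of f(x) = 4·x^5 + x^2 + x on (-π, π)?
b_6 = (1/π) ∫_{-π}^{π} f(x)·sin(6x) dx.
Evaluate the integral (use parity and integration by parts as needed): b_6 = -4·π^4/3 - 37/81 + 20·π^2/27.

Final answer: -4·π^4/3 - 37/81 + 20·π^2/27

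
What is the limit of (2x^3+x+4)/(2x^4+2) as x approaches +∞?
This is an ∞/∞ indeterminate form as x → +∞.
Divide numerator and denominator by x^4 and let the lower-order terms vanish; the numerator's degree 3 is below the denominator's degree 4, so the quotient → 0.
Limit = 0.

Final answer: 0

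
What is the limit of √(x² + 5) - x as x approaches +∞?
This is an ∞ − ∞ indeterminate form.
Multiply and divide by the conjugate √(x²+5) + x; the x² terms cancel, leaving 5/(√(x²+5)+x) → 0.
Limit = 0.

Final answer: 0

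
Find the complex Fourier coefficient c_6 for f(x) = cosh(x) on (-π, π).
Compute the real Fourier coefficients first: a_6 = 2·sinh(π)/(37·π), b_6 = 0.
Then c_6 = (a_6 − i·b_6)/2 = sinh(π)/(37·π).

Final answer: sinh(π)/(37·π)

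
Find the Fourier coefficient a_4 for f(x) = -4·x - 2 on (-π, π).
a_4 = (1/π) ∫_{-π}^{π} f(x)·cos(4x) dx.
Evaluate the integral (use parity and integration by parts as needed): a_4 = 0.

Final answer: 0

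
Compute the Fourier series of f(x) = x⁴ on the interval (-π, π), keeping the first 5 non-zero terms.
(48 - 8·π^2)·cos(x) + (-3 + 2·π^2)·cos(2·x) + (16/27 - 8·π^2/9)·cos(3·x) + (-3/16 + π^2/2)·cos(4·x) + π^4/5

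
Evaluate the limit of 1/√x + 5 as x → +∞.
Evaluate the dominant behaviour as x → +∞; each term tends to a finite value or vanishes.
Limit = 5.

Final answer: 5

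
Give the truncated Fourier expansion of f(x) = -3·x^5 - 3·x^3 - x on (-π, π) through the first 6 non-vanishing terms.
(-686 - 6·π^4 + 114·π^2)·sin(x) + (-12·π^2 + 19 + 3·π^4)·sin(2·x) + (-2·π^4 - 62/27 + 22·π^2/9)·sin(3·x) + (-3·π^2/8 + 41/64 + 3·π^4/2)·sin(4·x) + (-6·π^4/5 - 6·π^2/25 - 214/625)·sin(5·x) + (7/27 + 4·π^2/9 + π^4)·sin(6·x)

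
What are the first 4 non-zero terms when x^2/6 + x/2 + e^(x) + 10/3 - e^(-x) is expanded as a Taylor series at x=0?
x^3/3 + x^2/6 + 5·x/2 + 10/3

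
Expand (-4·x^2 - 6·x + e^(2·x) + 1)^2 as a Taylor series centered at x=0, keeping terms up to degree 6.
-8·x^6/3 - 48·x^5/5 - 4·x^4 + 64·x^3/3 + 8·x^2 - 16·x + 4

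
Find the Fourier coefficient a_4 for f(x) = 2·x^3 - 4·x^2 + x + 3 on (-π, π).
a_4 = (1/π) ∫_{-π}^{π} f(x)·cos(4x) dx.
Evaluate the integral (use parity and integration by parts as needed): a_4 = -1.

Final answer: -1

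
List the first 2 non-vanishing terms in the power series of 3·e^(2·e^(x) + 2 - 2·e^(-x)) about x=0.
12·x·e^(2) + 3·e^(2)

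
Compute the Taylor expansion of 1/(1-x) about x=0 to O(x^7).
x^6 + x^5 + x^4 + x^3 + x^2 + x + 1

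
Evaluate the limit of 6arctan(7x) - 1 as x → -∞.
Evaluate the dominant behaviour as x → -∞; each term tends to a finite value or vanishes.
Limit = -3·π - 1.

Final answer: -3·π - 1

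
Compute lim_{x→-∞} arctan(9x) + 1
Evaluate the dominant behaviour as x → -∞; each term tends to a finite value or vanishes.
Limit = 1 - π/2.

Final answer: 1 - π/2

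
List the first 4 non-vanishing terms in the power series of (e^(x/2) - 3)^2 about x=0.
x^3/24 - x^2/4 - 2·x + 4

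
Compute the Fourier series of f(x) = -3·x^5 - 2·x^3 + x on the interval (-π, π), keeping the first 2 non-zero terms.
(-694 - 6·π^4 + 116·π^2)·sin(x) + (-13·π^2 + 37/2 + 3·π^4)·sin(2·x)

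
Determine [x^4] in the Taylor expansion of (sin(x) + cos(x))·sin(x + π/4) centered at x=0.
Expand to order 4: (sin(x) + cos(x))·sin(x + π/4) = -2·√(2)·x^3/3 + √(2)·x + √(2)/2 + O(x^5).
The coefficient of x^4 is 0.

Final answer: 0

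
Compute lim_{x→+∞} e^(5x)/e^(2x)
This is an ∞/∞ indeterminate form as x → +∞.
Rewrite e^(5x)/e^(2x) = e^((5−2)x) = e^(3x); the exponent coefficient is 3 > 0 so e^(3x) → ∞.
Limit = ∞.

Final answer: ∞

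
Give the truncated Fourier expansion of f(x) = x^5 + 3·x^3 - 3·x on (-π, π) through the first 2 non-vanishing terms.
(-34·π^2 + 2·π^4 + 198)·sin(x) + (-π^4 + 2·π^2)·sin(2·x)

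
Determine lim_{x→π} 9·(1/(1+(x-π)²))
Direct substitution at x = π gives 9.

Final answer: 9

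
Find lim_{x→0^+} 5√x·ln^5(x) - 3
The product is a 0·∞ indeterminate form at x → 0⁺.
Rewrite the product as 5·ln^5(x) / x^(-1/2) and apply L'Hôpital, or use the standard hierarchy x^(-1/2) ≫ |ln x|^5 as x → 0⁺.
The indeterminate product → 0, so the limit = -3.

Final answer: -3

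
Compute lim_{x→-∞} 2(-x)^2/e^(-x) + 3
The quotient is an ∞/∞ indeterminate form as x → -∞.
Compare growth rates of the dominant terms (exponentials ≫ polynomials ≫ logarithms), or apply L'Hôpital's rule; the quotient → 0.
Adding the constant: 0 + 3 = 3. Limit = 3.

Final answer: 3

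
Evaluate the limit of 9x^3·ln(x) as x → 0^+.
This is a 0·∞ indeterminate form at x → 0⁺.
Rewrite the product as 9·ln(x) / x^(-3) and apply L'Hôpital, or use the standard hierarchy x^(-3) ≫ |ln x| as x → 0⁺.
The indeterminate product → 0, so the limit = 0.

Final answer: 0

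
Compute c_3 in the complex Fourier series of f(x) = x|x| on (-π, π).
Compute the real Fourier coefficients first: a_3 = 0, b_3 = (-8 + 18·π^2)/(27·π).
Then c_3 = (a_3 − i·b_3)/2 = -i·π/3 + 4·i/(27·π).

Final answer: -i·π/3 + 4·i/(27·π)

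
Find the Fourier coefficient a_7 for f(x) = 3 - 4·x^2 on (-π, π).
a_7 = (1/π) ∫_{-π}^{π} f(x)·cos(7x) dx.
Evaluate the integral (use parity and integration by parts as needed): a_7 = 16/49.

Final answer: 16/49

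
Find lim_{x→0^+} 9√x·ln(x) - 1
The product is a 0·∞ indeterminate form at x → 0⁺.
Rewrite the product as 9·ln(x) / x^(-1/2) and apply L'Hôpital, or use the standard hierarchy x^(-1/2) ≫ |ln x| as x → 0⁺.
The indeterminate product → 0, so the limit = -1.

Final answer: -1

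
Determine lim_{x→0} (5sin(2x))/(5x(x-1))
Both numerator and denominator → 0 as x → 0; this is a 0/0 indeterminate form.
Expand each to leading order near x = 0: numerator ~ 10·x, denominator ~ -5·x.
The limit of the ratio is -2.

Final answer: -2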